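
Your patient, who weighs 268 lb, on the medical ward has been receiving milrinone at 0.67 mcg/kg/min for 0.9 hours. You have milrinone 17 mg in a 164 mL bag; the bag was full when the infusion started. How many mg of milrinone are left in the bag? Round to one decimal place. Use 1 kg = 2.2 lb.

Weight = 268 lb ÷ 2.2 lb/kg = 121.8182 kg
Dose = 0.67 mcg/kg/min × 121.8182 kg = 81.61818 mcg/min
81.61818 mcg/min × 60 min/hr = 4897.091 mcg/hr
Concentration = 17 mg ÷ 164 mL = 0.1036585 mg/mL = 103.6585 mcg/mL
Rate = 4897.091 mcg/hr ÷ 103.6585 mcg/mL = 47.24252 mL/hr
Volume infused = 47.24252 mL/hr × 0.9 hr = 42.51827 mL
Volume remaining = 164 − 42.51827 = 121.4817 mL
Drug remaining = 121.4817 mL × 103.6585 mcg/mL = 12592.62 mcg = 12.59262 mg

12.6 mg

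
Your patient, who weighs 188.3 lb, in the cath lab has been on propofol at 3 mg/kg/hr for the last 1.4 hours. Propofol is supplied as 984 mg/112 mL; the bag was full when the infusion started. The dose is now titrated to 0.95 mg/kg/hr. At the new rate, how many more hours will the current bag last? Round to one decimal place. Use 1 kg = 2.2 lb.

Initial rate:
Weight = 188.3 lb ÷ 2.2 lb/kg = 85.59091 kg
Dose = 3 mg/kg/hr × 85.59091 kg = 256.7727 mg/hr
Concentration = 984 mg ÷ 112 mL = 8.785714 mg/mL
Rate = 256.7727 mg/hr ÷ 8.785714 mg/mL = 29.22616 mL/hr
Volume infused so far = 29.22616 mL/hr × 1.4 hr = 40.91663 mL
Volume remaining = 112 − 40.91663 = 71.08337 mL
New rate:
Dose = 0.95 mg/kg/hr × 85.59091 kg = 81.31136 mg/hr
Rate = 81.31136 mg/hr ÷ 8.785714 mg/mL = 9.254952 mL/hr
Time remaining = 71.08337 mL ÷ 9.254952 mL/hr = 7.680577 hr

7.7 hours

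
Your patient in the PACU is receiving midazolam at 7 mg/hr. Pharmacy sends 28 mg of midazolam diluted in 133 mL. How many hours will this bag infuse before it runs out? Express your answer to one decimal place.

4.0 hours

Concentration = 28 mg ÷ 133 mL = 0.2105263 mg/mL
Rate = 7 mg/hr ÷ 0.2105263 mg/mL = 33.25 mL/hr
Duration = 133 mL ÷ 33.25 mL/hr = 4 hr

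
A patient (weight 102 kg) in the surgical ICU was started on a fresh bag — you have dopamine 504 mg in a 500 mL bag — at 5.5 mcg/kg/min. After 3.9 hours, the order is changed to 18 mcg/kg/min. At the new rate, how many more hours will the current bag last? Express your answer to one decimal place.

3.4 hours

Initial rate:
Dose = 5.5 mcg/kg/min × 102 kg = 561 mcg/min
561 mcg/min × 60 min/hr = 33660 mcg/hr
Concentration = 504 mg ÷ 500 mL = 1.008 mg/mL = 1008 mcg/mL
Rate = 33660 mcg/hr ÷ 1008 mcg/mL = 33.39286 mL/hr
Volume infused so far = 33.39286 mL/hr × 3.9 hr = 130.2321 mL
Volume remaining = 500 − 130.2321 = 369.7679 mL
New rate:
Dose = 18 mcg/kg/min × 102 kg = 1836 mcg/min
1836 mcg/min × 60 min/hr = 110160 mcg/hr
Rate = 110160 mcg/hr ÷ 1008 mcg/mL = 109.2857 mL/hr
Time remaining = 369.7679 mL ÷ 109.2857 mL/hr = 3.383497 hr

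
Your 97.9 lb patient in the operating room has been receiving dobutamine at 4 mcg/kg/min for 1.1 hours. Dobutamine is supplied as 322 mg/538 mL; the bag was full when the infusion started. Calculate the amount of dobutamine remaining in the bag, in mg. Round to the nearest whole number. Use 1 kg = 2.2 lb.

Weight = 97.9 lb ÷ 2.2 lb/kg = 44.5 kg
Dose = 4 mcg/kg/min × 44.5 kg = 178 mcg/min
178 mcg/min × 60 min/hr = 10680 mcg/hr
Concentration = 322 mg ÷ 538 mL = 0.598513 mg/mL = 598.513 mcg/mL
Rate = 10680 mcg/hr ÷ 598.513 mcg/mL = 17.84422 mL/hr
Volume infused = 17.84422 mL/hr × 1.1 hr = 19.62865 mL
Volume remaining = 538 − 19.62865 = 518.3714 mL
Drug remaining = 518.3714 mL × 598.513 mcg/mL = 310252 mcg = 310.252 mg

310 mg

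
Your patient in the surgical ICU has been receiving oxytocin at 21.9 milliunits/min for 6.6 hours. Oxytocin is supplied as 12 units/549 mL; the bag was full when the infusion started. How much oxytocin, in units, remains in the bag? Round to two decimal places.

21.9 milliunits/min × 60 min/hr = 1314 milliunits/hr
Concentration = 12 units ÷ 549 mL = 0.02185792 units/mL = 21.85792 milliunits/mL
Rate = 1314 milliunits/hr ÷ 21.85792 milliunits/mL = 60.1155 mL/hr
Volume infused = 60.1155 mL/hr × 6.6 hr = 396.7623 mL
Volume remaining = 549 − 396.7623 = 152.2377 mL
Drug remaining = 152.2377 mL × 21.85792 milliunits/mL = 3327.6 milliunits = 3.3276 units

3.33 units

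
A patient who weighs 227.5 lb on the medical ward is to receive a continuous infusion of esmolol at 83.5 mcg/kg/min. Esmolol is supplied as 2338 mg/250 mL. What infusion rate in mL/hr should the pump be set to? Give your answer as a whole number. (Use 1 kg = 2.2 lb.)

55 mL/hr

Weight = 227.5 lb ÷ 2.2 lb/kg = 103.4091 kg
Dose = 83.5 mcg/kg/min × 103.4091 kg = 8634.659 mcg/min
8634.659 mcg/min × 60 min/hr = 518079.5 mcg/hr
Concentration = 2338 mg ÷ 250 mL = 9.352 mg/mL = 9352 mcg/mL
Rate = 518079.5 mcg/hr ÷ 9352 mcg/mL = 55.39773 mL/hr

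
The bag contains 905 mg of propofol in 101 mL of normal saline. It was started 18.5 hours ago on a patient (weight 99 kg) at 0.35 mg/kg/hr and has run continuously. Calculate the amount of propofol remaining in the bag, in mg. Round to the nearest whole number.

Dose = 0.35 mg/kg/hr × 99 kg = 34.65 mg/hr
Concentration = 905 mg ÷ 101 mL = 8.960396 mg/mL
Rate = 34.65 mg/hr ÷ 8.960396 mg/mL = 3.867017 mL/hr
Volume infused = 3.867017 mL/hr × 18.5 hr = 71.53981 mL
Volume remaining = 101 − 71.53981 = 29.46019 mL
Drug remaining = 29.46019 mL × 8.960396 mg/mL = 263.975 mg

264 mg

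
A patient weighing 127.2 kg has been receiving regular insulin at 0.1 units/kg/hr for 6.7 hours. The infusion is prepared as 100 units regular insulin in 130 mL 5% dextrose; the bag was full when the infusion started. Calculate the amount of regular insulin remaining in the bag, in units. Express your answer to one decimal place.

14.8 units

Dose = 0.1 units/kg/hr × 127.2 kg = 12.72 units/hr
Concentration = 100 units ÷ 130 mL = 0.7692308 units/mL
Rate = 12.72 units/hr ÷ 0.7692308 units/mL = 16.536 mL/hr
Volume infused = 16.536 mL/hr × 6.7 hr = 110.7912 mL
Volume remaining = 130 − 110.7912 = 19.2088 mL
Drug remaining = 19.2088 mL × 0.7692308 units/mL = 14.776 units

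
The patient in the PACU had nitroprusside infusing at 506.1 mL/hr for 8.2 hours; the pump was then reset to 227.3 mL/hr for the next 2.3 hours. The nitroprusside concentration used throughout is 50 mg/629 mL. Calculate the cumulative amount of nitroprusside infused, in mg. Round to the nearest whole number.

371 mg

Concentration = 50 mg ÷ 629 mL = 0.07949126 mg/mL
Stage 1: 506.1 mL/hr × 8.2 hr = 4150.02 mL → 4150.02 mL × 0.07949126 mg/mL = 329.8903 mg
Stage 2: 227.3 mL/hr × 2.3 hr = 522.79 mL → 522.79 mL × 0.07949126 mg/mL = 41.55723 mg
Total = 329.8903 + 41.55723 = 371.4475 mg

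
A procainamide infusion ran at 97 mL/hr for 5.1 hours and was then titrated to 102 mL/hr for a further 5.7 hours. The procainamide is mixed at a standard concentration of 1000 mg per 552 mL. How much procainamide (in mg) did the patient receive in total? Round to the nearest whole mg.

Concentration = 1000 mg ÷ 552 mL = 1.811594 mg/mL
Stage 1: 97 mL/hr × 5.1 hr = 494.7 mL → 494.7 mL × 1.811594 mg/mL = 896.1957 mg
Stage 2: 102 mL/hr × 5.7 hr = 581.4 mL → 581.4 mL × 1.811594 mg/mL = 1053.261 mg
Total = 896.1957 + 1053.261 = 1949.457 mg

1949 mg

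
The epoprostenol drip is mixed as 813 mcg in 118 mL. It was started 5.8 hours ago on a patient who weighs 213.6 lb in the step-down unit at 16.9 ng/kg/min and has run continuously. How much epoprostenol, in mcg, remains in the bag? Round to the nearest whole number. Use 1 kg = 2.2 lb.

Weight = 213.6 lb ÷ 2.2 lb/kg = 97.09091 kg
Dose = 16.9 ng/kg/min × 97.09091 kg = 1640.836 ng/min
1640.836 ng/min × 60 min/hr = 98450.18 ng/hr
Concentration = 813 mcg ÷ 118 mL = 6.889831 mcg/mL = 6889.831 ng/mL
Rate = 98450.18 ng/hr ÷ 6889.831 ng/mL = 14.2892 mL/hr
Volume infused = 14.2892 mL/hr × 5.8 hr = 82.87737 mL
Volume remaining = 118 − 82.87737 = 35.12263 mL
Drug remaining = 35.12263 mL × 6889.831 ng/mL = 241988.9 ng = 241.9889 mcg

242 mcg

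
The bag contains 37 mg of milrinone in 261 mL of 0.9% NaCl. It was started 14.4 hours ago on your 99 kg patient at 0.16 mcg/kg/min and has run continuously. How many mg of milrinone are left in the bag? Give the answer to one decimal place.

Dose = 0.16 mcg/kg/min × 99 kg = 15.84 mcg/min
15.84 mcg/min × 60 min/hr = 950.4 mcg/hr
Concentration = 37 mg ÷ 261 mL = 0.1417625 mg/mL = 141.7625 mcg/mL
Rate = 950.4 mcg/hr ÷ 141.7625 mcg/mL = 6.704173 mL/hr
Volume infused = 6.704173 mL/hr × 14.4 hr = 96.54009 mL
Volume remaining = 261 − 96.54009 = 164.4599 mL
Drug remaining = 164.4599 mL × 141.7625 mcg/mL = 23314.24 mcg = 23.31424 mg

23.3 mg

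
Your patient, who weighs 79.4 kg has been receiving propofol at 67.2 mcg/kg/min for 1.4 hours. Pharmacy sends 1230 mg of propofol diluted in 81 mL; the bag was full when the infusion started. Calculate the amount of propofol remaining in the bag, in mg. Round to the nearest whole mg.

Dose = 67.2 mcg/kg/min × 79.4 kg = 5335.68 mcg/min
5335.68 mcg/min × 60 min/hr = 320140.8 mcg/hr
Concentration = 1230 mg ÷ 81 mL = 15.18519 mg/mL = 15185.19 mcg/mL
Rate = 320140.8 mcg/hr ÷ 15185.19 mcg/mL = 21.08244 mL/hr
Volume infused = 21.08244 mL/hr × 1.4 hr = 29.51542 mL
Volume remaining = 81 − 29.51542 = 51.48458 mL
Drug remaining = 51.48458 mL × 15185.19 mcg/mL = 781802.9 mcg = 781.8029 mg

782 mg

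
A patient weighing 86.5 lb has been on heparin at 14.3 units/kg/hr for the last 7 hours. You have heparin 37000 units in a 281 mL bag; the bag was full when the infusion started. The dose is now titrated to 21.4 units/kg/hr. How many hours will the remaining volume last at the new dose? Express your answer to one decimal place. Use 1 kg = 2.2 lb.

39.3 hours

Initial rate:
Weight = 86.5 lb ÷ 2.2 lb/kg = 39.31818 kg
Dose = 14.3 units/kg/hr × 39.31818 kg = 562.25 units/hr
Concentration = 37000 units ÷ 281 mL = 131.6726 units/mL
Rate = 562.25 units/hr ÷ 131.6726 units/mL = 4.270061 mL/hr
Volume infused so far = 4.270061 mL/hr × 7 hr = 29.89043 mL
Volume remaining = 281 − 29.89043 = 251.1096 mL
New rate:
Dose = 21.4 units/kg/hr × 39.31818 kg = 841.4091 units/hr
Rate = 841.4091 units/hr ÷ 131.6726 units/mL = 6.390161 mL/hr
Time remaining = 251.1096 mL ÷ 6.390161 mL/hr = 39.29628 hr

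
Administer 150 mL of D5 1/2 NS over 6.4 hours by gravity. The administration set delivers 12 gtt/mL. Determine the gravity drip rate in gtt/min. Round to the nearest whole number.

150 mL ÷ (6.4 hr × 60 = 384 min) = 0.390625 mL/min
0.390625 mL/min × 12 gtt/mL = 4.6875 gtt/min

5 gtt/min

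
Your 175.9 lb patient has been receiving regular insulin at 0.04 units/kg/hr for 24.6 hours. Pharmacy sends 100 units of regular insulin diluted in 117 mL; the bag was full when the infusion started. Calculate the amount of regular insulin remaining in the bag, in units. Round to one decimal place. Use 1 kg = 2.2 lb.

Weight = 175.9 lb ÷ 2.2 lb/kg = 79.95455 kg
Dose = 0.04 units/kg/hr × 79.95455 kg = 3.198182 units/hr
Concentration = 100 units ÷ 117 mL = 0.8547009 units/mL
Rate = 3.198182 units/hr ÷ 0.8547009 units/mL = 3.741873 mL/hr
Volume infused = 3.741873 mL/hr × 24.6 hr = 92.05007 mL
Volume remaining = 117 − 92.05007 = 24.94993 mL
Drug remaining = 24.94993 mL × 0.8547009 units/mL = 21.32473 units

21.3 units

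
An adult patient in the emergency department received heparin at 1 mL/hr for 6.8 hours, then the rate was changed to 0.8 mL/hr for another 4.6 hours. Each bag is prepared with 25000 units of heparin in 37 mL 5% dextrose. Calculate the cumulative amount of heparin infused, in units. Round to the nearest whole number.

Concentration = 25000 units ÷ 37 mL = 675.6757 units/mL
Stage 1: 1 mL/hr × 6.8 hr = 6.8 mL → 6.8 mL × 675.6757 units/mL = 4594.595 units
Stage 2: 0.8 mL/hr × 4.6 hr = 3.68 mL → 3.68 mL × 675.6757 units/mL = 2486.486 units
Total = 4594.595 + 2486.486 = 7081.081 units

7081 units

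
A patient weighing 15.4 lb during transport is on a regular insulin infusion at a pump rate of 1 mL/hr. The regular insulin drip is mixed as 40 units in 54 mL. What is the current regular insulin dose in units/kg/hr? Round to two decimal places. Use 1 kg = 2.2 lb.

Weight = 15.4 lb ÷ 2.2 lb/kg = 7 kg
Concentration = 40 units ÷ 54 mL = 0.7407407 units/mL
Drug rate = 1 mL/hr × 0.7407407 units/mL = 0.7407407 units/hr
0.7407407 units/hr ÷ 7 kg = 0.1058201 units/kg/hr

0.11 units/kg/hr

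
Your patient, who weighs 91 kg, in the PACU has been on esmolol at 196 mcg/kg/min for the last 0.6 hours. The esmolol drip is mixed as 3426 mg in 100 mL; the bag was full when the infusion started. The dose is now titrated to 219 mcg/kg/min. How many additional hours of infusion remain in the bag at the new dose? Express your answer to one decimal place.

2.3 hours

Initial rate:
Dose = 196 mcg/kg/min × 91 kg = 17836 mcg/min
17836 mcg/min × 60 min/hr = 1070160 mcg/hr
Concentration = 3426 mg ÷ 100 mL = 34.26 mg/mL = 34260 mcg/mL
Rate = 1070160 mcg/hr ÷ 34260 mcg/mL = 31.23643 mL/hr
Volume infused so far = 31.23643 mL/hr × 0.6 hr = 18.74186 mL
Volume remaining = 100 − 18.74186 = 81.25814 mL
New rate:
Dose = 219 mcg/kg/min × 91 kg = 19929 mcg/min
19929 mcg/min × 60 min/hr = 1195740 mcg/hr
Rate = 1195740 mcg/hr ÷ 34260 mcg/mL = 34.90193 mL/hr
Time remaining = 81.25814 mL ÷ 34.90193 mL/hr = 2.328185 hr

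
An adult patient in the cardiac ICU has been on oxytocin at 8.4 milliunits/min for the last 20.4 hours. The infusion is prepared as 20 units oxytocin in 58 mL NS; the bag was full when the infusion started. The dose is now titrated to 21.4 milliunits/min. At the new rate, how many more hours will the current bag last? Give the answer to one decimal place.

Initial rate:
8.4 milliunits/min × 60 min/hr = 504 milliunits/hr
Concentration = 20 units ÷ 58 mL = 0.3448276 units/mL = 344.8276 milliunits/mL
Rate = 504 milliunits/hr ÷ 344.8276 milliunits/mL = 1.4616 mL/hr
Volume infused so far = 1.4616 mL/hr × 20.4 hr = 29.81664 mL
Volume remaining = 58 − 29.81664 = 28.18336 mL
New rate:
21.4 milliunits/min × 60 min/hr = 1284 milliunits/hr
Rate = 1284 milliunits/hr ÷ 344.8276 milliunits/mL = 3.7236 mL/hr
Time remaining = 28.18336 mL ÷ 3.7236 mL/hr = 7.568847 hr

7.6 hours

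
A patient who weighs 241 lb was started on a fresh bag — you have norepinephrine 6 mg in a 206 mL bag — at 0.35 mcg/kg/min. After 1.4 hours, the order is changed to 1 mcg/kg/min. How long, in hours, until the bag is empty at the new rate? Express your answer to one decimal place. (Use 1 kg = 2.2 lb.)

Initial rate:
Weight = 241 lb ÷ 2.2 lb/kg = 109.5455 kg
Dose = 0.35 mcg/kg/min × 109.5455 kg = 38.34091 mcg/min
38.34091 mcg/min × 60 min/hr = 2300.455 mcg/hr
Concentration = 6 mg ÷ 206 mL = 0.02912621 mg/mL = 29.12621 mcg/mL
Rate = 2300.455 mcg/hr ÷ 29.12621 mcg/mL = 78.98227 mL/hr
Volume infused so far = 78.98227 mL/hr × 1.4 hr = 110.5752 mL
Volume remaining = 206 − 110.5752 = 95.42482 mL
New rate:
Dose = 1 mcg/kg/min × 109.5455 kg = 109.5455 mcg/min
109.5455 mcg/min × 60 min/hr = 6572.727 mcg/hr
Rate = 6572.727 mcg/hr ÷ 29.12621 mcg/mL = 225.6636 mL/hr
Time remaining = 95.42482 mL ÷ 225.6636 mL/hr = 0.4228631 hr

0.4 hours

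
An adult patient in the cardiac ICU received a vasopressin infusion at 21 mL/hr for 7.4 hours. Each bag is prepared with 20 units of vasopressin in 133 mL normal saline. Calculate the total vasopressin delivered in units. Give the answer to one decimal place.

Concentration = 20 units ÷ 133 mL = 0.1503759 units/mL
Drug rate = 21 mL/hr × 0.1503759 units/mL = 3.157895 units/hr
Total = 3.157895 units/hr × 7.4 hr = 23.36842 units

23.4 units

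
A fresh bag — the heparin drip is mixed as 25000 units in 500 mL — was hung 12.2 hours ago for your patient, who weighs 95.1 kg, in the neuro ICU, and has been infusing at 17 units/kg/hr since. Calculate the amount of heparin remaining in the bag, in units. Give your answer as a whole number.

5276 units

Dose = 17 units/kg/hr × 95.1 kg = 1616.7 units/hr
Concentration = 25000 units ÷ 500 mL = 50 units/mL
Rate = 1616.7 units/hr ÷ 50 units/mL = 32.334 mL/hr
Volume infused = 32.334 mL/hr × 12.2 hr = 394.4748 mL
Volume remaining = 500 − 394.4748 = 105.5252 mL
Drug remaining = 105.5252 mL × 50 units/mL = 5276.26 units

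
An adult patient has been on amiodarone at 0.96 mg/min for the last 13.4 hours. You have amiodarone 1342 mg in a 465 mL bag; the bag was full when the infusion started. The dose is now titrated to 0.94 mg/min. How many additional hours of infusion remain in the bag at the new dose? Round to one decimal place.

Initial rate:
0.96 mg/min × 60 min/hr = 57.6 mg/hr
Concentration = 1342 mg ÷ 465 mL = 2.886022 mg/mL
Rate = 57.6 mg/hr ÷ 2.886022 mg/mL = 19.95827 mL/hr
Volume infused so far = 19.95827 mL/hr × 13.4 hr = 267.4408 mL
Volume remaining = 465 − 267.4408 = 197.5592 mL
New rate:
0.94 mg/min × 60 min/hr = 56.4 mg/hr
Rate = 56.4 mg/hr ÷ 2.886022 mg/mL = 19.54247 mL/hr
Time remaining = 197.5592 mL ÷ 19.54247 mL/hr = 10.10922 hr

10.1 hours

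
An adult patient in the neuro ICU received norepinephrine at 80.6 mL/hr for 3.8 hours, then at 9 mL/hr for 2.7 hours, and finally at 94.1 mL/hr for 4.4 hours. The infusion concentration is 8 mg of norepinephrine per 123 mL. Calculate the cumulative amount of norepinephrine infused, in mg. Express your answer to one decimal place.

48.4 mg

Concentration = 8 mg ÷ 123 mL = 0.06504065 mg/mL
Stage 1: 80.6 mL/hr × 3.8 hr = 306.28 mL → 306.28 mL × 0.06504065 mg/mL = 19.92065 mg
Stage 2: 9 mL/hr × 2.7 hr = 24.3 mL → 24.3 mL × 0.06504065 mg/mL = 1.580488 mg
Stage 3: 94.1 mL/hr × 4.4 hr = 414.04 mL → 414.04 mL × 0.06504065 mg/mL = 26.92943 mg
Total = 19.92065 + 1.580488 + 26.92943 = 48.43057 mg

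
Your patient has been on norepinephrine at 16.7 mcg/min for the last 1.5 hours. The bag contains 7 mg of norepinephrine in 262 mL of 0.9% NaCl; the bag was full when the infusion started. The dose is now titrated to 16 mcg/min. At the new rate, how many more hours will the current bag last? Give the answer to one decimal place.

Initial rate:
16.7 mcg/min × 60 min/hr = 1002 mcg/hr
Concentration = 7 mg ÷ 262 mL = 0.02671756 mg/mL = 26.71756 mcg/mL
Rate = 1002 mcg/hr ÷ 26.71756 mcg/mL = 37.50343 mL/hr
Volume infused so far = 37.50343 mL/hr × 1.5 hr = 56.25514 mL
Volume remaining = 262 − 56.25514 = 205.7449 mL
New rate:
16 mcg/min × 60 min/hr = 960 mcg/hr
Rate = 960 mcg/hr ÷ 26.71756 mcg/mL = 35.93143 mL/hr
Time remaining = 205.7449 mL ÷ 35.93143 mL/hr = 5.726042 hr

5.7 hours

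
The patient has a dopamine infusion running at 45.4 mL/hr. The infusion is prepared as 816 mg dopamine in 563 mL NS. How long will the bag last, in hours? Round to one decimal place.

12.4 hours

Duration = 563 mL ÷ 45.4 mL/hr = 12.40088 hr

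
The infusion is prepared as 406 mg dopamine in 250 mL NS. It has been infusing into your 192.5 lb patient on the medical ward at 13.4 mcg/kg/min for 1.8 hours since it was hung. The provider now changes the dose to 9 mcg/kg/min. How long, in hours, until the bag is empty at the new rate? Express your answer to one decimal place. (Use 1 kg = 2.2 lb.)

5.9 hours

Initial rate:
Weight = 192.5 lb ÷ 2.2 lb/kg = 87.5 kg
Dose = 13.4 mcg/kg/min × 87.5 kg = 1172.5 mcg/min
1172.5 mcg/min × 60 min/hr = 70350 mcg/hr
Concentration = 406 mg ÷ 250 mL = 1.624 mg/mL = 1624 mcg/mL
Rate = 70350 mcg/hr ÷ 1624 mcg/mL = 43.31897 mL/hr
Volume infused so far = 43.31897 mL/hr × 1.8 hr = 77.97414 mL
Volume remaining = 250 − 77.97414 = 172.0259 mL
New rate:
Dose = 9 mcg/kg/min × 87.5 kg = 787.5 mcg/min
787.5 mcg/min × 60 min/hr = 47250 mcg/hr
Rate = 47250 mcg/hr ÷ 1624 mcg/mL = 29.09483 mL/hr
Time remaining = 172.0259 mL ÷ 29.09483 mL/hr = 5.912593 hr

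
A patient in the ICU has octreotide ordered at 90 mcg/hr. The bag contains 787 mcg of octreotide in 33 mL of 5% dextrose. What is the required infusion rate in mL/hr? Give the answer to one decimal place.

Concentration = 787 mcg ÷ 33 mL = 23.84848 mcg/mL
Rate = 90 mcg/hr ÷ 23.84848 mcg/mL = 3.773825 mL/hr

3.8 mL/hr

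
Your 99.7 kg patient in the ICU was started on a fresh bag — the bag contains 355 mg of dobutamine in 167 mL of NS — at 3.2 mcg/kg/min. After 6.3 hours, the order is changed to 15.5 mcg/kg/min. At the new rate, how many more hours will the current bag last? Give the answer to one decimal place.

2.5 hours

Initial rate:
Dose = 3.2 mcg/kg/min × 99.7 kg = 319.04 mcg/min
319.04 mcg/min × 60 min/hr = 19142.4 mcg/hr
Concentration = 355 mg ÷ 167 mL = 2.125749 mg/mL = 2125.749 mcg/mL
Rate = 19142.4 mcg/hr ÷ 2125.749 mcg/mL = 9.005016 mL/hr
Volume infused so far = 9.005016 mL/hr × 6.3 hr = 56.7316 mL
Volume remaining = 167 − 56.7316 = 110.2684 mL
New rate:
Dose = 15.5 mcg/kg/min × 99.7 kg = 1545.35 mcg/min
1545.35 mcg/min × 60 min/hr = 92721 mcg/hr
Rate = 92721 mcg/hr ÷ 2125.749 mcg/mL = 43.61805 mL/hr
Time remaining = 110.2684 mL ÷ 43.61805 mL/hr = 2.528045 hr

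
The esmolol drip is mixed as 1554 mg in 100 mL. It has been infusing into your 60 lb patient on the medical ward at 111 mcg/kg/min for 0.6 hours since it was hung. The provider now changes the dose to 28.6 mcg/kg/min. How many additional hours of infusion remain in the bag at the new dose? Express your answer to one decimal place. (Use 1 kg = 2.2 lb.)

Initial rate:
Weight = 60 lb ÷ 2.2 lb/kg = 27.27273 kg
Dose = 111 mcg/kg/min × 27.27273 kg = 3027.273 mcg/min
3027.273 mcg/min × 60 min/hr = 181636.4 mcg/hr
Concentration = 1554 mg ÷ 100 mL = 15.54 mg/mL = 15540 mcg/mL
Rate = 181636.4 mcg/hr ÷ 15540 mcg/mL = 11.68831 mL/hr
Volume infused so far = 11.68831 mL/hr × 0.6 hr = 7.012987 mL
Volume remaining = 100 − 7.012987 = 92.98701 mL
New rate:
Dose = 28.6 mcg/kg/min × 27.27273 kg = 780 mcg/min
780 mcg/min × 60 min/hr = 46800 mcg/hr
Rate = 46800 mcg/hr ÷ 15540 mcg/mL = 3.011583 mL/hr
Time remaining = 92.98701 mL ÷ 3.011583 mL/hr = 30.87646 hr

30.9 hours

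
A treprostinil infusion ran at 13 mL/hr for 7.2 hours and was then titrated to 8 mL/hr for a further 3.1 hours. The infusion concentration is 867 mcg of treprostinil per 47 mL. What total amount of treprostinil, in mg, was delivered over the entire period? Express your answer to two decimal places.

2.18 mg

Concentration = 867 mcg ÷ 47 mL = 18.44681 mcg/mL
Stage 1: 13 mL/hr × 7.2 hr = 93.6 mL → 93.6 mL × 18.44681 mcg/mL = 1726.621 mcg
Stage 2: 8 mL/hr × 3.1 hr = 24.8 mL → 24.8 mL × 18.44681 mcg/mL = 457.4809 mcg
Total = 1726.621 + 457.4809 = 2184.102 mcg = 2.184102 mg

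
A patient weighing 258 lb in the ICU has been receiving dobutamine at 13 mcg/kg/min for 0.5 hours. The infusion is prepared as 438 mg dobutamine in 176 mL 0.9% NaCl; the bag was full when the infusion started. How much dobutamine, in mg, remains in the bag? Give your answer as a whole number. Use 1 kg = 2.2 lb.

Weight = 258 lb ÷ 2.2 lb/kg = 117.2727 kg
Dose = 13 mcg/kg/min × 117.2727 kg = 1524.545 mcg/min
1524.545 mcg/min × 60 min/hr = 91472.73 mcg/hr
Concentration = 438 mg ÷ 176 mL = 2.488636 mg/mL = 2488.636 mcg/mL
Rate = 91472.73 mcg/hr ÷ 2488.636 mcg/mL = 36.75616 mL/hr
Volume infused = 36.75616 mL/hr × 0.5 hr = 18.37808 mL
Volume remaining = 176 − 18.37808 = 157.6219 mL
Drug remaining = 157.6219 mL × 2488.636 mcg/mL = 392263.6 mcg = 392.2636 mg

392 mg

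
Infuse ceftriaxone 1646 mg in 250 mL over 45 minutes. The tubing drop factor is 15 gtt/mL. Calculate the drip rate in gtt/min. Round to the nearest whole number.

83 gtt/min

250 mL ÷ (45 min) = 5.555556 mL/min
5.555556 mL/min × 15 gtt/mL = 83.33333 gtt/min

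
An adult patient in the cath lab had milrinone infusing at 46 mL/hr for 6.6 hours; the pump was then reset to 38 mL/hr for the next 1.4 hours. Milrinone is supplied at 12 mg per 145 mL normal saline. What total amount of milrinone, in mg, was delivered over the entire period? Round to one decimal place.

Concentration = 12 mg ÷ 145 mL = 0.08275862 mg/mL
Stage 1: 46 mL/hr × 6.6 hr = 303.6 mL → 303.6 mL × 0.08275862 mg/mL = 25.12552 mg
Stage 2: 38 mL/hr × 1.4 hr = 53.2 mL → 53.2 mL × 0.08275862 mg/mL = 4.402759 mg
Total = 25.12552 + 4.402759 = 29.52828 mg

29.5 mg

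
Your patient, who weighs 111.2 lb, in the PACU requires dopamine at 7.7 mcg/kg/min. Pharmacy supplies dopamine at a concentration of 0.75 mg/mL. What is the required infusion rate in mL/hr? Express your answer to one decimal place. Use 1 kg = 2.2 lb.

Weight = 111.2 lb ÷ 2.2 lb/kg = 50.54545 kg
Dose = 7.7 mcg/kg/min × 50.54545 kg = 389.2 mcg/min
389.2 mcg/min × 60 min/hr = 23352 mcg/hr
Concentration = 0.75 mg/mL = 750 mcg/mL
Rate = 23352 mcg/hr ÷ 750 mcg/mL = 31.136 mL/hr

31.1 mL/hr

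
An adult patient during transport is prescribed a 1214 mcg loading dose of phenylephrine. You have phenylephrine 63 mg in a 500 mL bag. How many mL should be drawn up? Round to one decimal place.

Concentration = 63 mg ÷ 500 mL = 0.126 mg/mL = 126 mcg/mL
Volume = 1214 mcg ÷ 126 mcg/mL = 9.634921 mL

9.6 mL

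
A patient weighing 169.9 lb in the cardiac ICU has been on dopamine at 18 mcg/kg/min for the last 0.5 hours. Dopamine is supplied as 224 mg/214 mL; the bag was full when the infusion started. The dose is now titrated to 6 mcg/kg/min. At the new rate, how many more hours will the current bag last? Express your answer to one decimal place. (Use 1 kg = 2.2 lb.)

Initial rate:
Weight = 169.9 lb ÷ 2.2 lb/kg = 77.22727 kg
Dose = 18 mcg/kg/min × 77.22727 kg = 1390.091 mcg/min
1390.091 mcg/min × 60 min/hr = 83405.45 mcg/hr
Concentration = 224 mg ÷ 214 mL = 1.046729 mg/mL = 1046.729 mcg/mL
Rate = 83405.45 mcg/hr ÷ 1046.729 mcg/mL = 79.682 mL/hr
Volume infused so far = 79.682 mL/hr × 0.5 hr = 39.841 mL
Volume remaining = 214 − 39.841 = 174.159 mL
New rate:
Dose = 6 mcg/kg/min × 77.22727 kg = 463.3636 mcg/min
463.3636 mcg/min × 60 min/hr = 27801.82 mcg/hr
Rate = 27801.82 mcg/hr ÷ 1046.729 mcg/mL = 26.56067 mL/hr
Time remaining = 174.159 mL ÷ 26.56067 mL/hr = 6.557027 hr

6.6 hours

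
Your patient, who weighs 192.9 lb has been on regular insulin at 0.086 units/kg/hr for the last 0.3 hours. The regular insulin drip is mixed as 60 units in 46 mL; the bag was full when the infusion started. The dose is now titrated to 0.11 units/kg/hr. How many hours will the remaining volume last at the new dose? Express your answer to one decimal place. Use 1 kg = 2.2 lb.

6.0 hours

Initial rate:
Weight = 192.9 lb ÷ 2.2 lb/kg = 87.68182 kg
Dose = 0.086 units/kg/hr × 87.68182 kg = 7.540636 units/hr
Concentration = 60 units ÷ 46 mL = 1.304348 units/mL
Rate = 7.540636 units/hr ÷ 1.304348 units/mL = 5.781155 mL/hr
Volume infused so far = 5.781155 mL/hr × 0.3 hr = 1.734346 mL
Volume remaining = 46 − 1.734346 = 44.26565 mL
New rate:
Dose = 0.11 units/kg/hr × 87.68182 kg = 9.645 units/hr
Rate = 9.645 units/hr ÷ 1.304348 units/mL = 7.3945 mL/hr
Time remaining = 44.26565 mL ÷ 7.3945 mL/hr = 5.986294 hr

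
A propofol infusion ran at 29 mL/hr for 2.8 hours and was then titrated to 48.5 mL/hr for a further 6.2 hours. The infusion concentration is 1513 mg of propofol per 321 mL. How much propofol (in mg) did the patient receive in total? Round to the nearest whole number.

1800 mg

Concentration = 1513 mg ÷ 321 mL = 4.713396 mg/mL
Stage 1: 29 mL/hr × 2.8 hr = 81.2 mL → 81.2 mL × 4.713396 mg/mL = 382.7277 mg
Stage 2: 48.5 mL/hr × 6.2 hr = 300.7 mL → 300.7 mL × 4.713396 mg/mL = 1417.318 mg
Total = 382.7277 + 1417.318 = 1800.046 mg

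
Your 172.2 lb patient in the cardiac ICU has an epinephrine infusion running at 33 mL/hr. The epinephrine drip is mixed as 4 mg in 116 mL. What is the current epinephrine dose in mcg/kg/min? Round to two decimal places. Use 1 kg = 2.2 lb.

Weight = 172.2 lb ÷ 2.2 lb/kg = 78.27273 kg
Concentration = 4 mg ÷ 116 mL = 0.03448276 mg/mL = 34.48276 mcg/mL
Drug rate = 33 mL/hr × 34.48276 mcg/mL = 1137.931 mcg/hr
1137.931 mcg/hr ÷ 60 min/hr = 18.96552 mcg/min
18.96552 mcg/min ÷ 78.27273 kg = 0.2423005 mcg/kg/min

0.24 mcg/kg/min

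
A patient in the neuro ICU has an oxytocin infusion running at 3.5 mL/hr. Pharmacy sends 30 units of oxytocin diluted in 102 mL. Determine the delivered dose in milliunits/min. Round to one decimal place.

Concentration = 30 units ÷ 102 mL = 0.2941176 units/mL = 294.1176 milliunits/mL
Drug rate = 3.5 mL/hr × 294.1176 milliunits/mL = 1029.412 milliunits/hr
1029.412 milliunits/hr ÷ 60 min/hr = 17.15686 milliunits/min

17.2 milliunits/min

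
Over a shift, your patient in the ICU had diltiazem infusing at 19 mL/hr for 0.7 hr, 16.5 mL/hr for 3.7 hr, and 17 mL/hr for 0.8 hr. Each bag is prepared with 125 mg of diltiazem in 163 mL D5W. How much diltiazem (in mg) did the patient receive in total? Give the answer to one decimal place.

Concentration = 125 mg ÷ 163 mL = 0.7668712 mg/mL
Stage 1: 19 mL/hr × 0.7 hr = 13.3 mL → 13.3 mL × 0.7668712 mg/mL = 10.19939 mg
Stage 2: 16.5 mL/hr × 3.7 hr = 61.05 mL → 61.05 mL × 0.7668712 mg/mL = 46.81748 mg
Stage 3: 17 mL/hr × 0.8 hr = 13.6 mL → 13.6 mL × 0.7668712 mg/mL = 10.42945 mg
Total = 10.19939 + 46.81748 + 10.42945 = 67.44632 mg

67.4 mg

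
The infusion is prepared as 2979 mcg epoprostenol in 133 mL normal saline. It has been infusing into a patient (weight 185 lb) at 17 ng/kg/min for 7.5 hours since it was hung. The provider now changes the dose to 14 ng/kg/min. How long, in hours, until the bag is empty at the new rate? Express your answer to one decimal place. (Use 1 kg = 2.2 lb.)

33.1 hours

Initial rate:
Weight = 185 lb ÷ 2.2 lb/kg = 84.09091 kg
Dose = 17 ng/kg/min × 84.09091 kg = 1429.545 ng/min
1429.545 ng/min × 60 min/hr = 85772.73 ng/hr
Concentration = 2979 mcg ÷ 133 mL = 22.3985 mcg/mL = 22398.5 ng/mL
Rate = 85772.73 ng/hr ÷ 22398.5 ng/mL = 3.829397 mL/hr
Volume infused so far = 3.829397 mL/hr × 7.5 hr = 28.72048 mL
Volume remaining = 133 − 28.72048 = 104.2795 mL
New rate:
Dose = 14 ng/kg/min × 84.09091 kg = 1177.273 ng/min
1177.273 ng/min × 60 min/hr = 70636.36 ng/hr
Rate = 70636.36 ng/hr ÷ 22398.5 ng/mL = 3.153621 mL/hr
Time remaining = 104.2795 mL ÷ 3.153621 mL/hr = 33.0666 hr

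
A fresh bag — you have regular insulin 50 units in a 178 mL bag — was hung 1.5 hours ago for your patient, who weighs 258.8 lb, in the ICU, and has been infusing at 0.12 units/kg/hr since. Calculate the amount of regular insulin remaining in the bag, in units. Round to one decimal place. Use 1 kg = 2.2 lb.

28.8 units

Weight = 258.8 lb ÷ 2.2 lb/kg = 117.6364 kg
Dose = 0.12 units/kg/hr × 117.6364 kg = 14.11636 units/hr
Concentration = 50 units ÷ 178 mL = 0.2808989 units/mL
Rate = 14.11636 units/hr ÷ 0.2808989 units/mL = 50.25425 mL/hr
Volume infused = 50.25425 mL/hr × 1.5 hr = 75.38138 mL
Volume remaining = 178 − 75.38138 = 102.6186 mL
Drug remaining = 102.6186 mL × 0.2808989 units/mL = 28.82545 units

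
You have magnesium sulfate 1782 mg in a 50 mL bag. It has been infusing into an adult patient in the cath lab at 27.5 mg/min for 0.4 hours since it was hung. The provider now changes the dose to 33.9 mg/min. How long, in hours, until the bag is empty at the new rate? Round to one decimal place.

Initial rate:
27.5 mg/min × 60 min/hr = 1650 mg/hr
Concentration = 1782 mg ÷ 50 mL = 35.64 mg/mL
Rate = 1650 mg/hr ÷ 35.64 mg/mL = 46.2963 mL/hr
Volume infused so far = 46.2963 mL/hr × 0.4 hr = 18.51852 mL
Volume remaining = 50 − 18.51852 = 31.48148 mL
New rate:
33.9 mg/min × 60 min/hr = 2034 mg/hr
Rate = 2034 mg/hr ÷ 35.64 mg/mL = 57.07071 mL/hr
Time remaining = 31.48148 mL ÷ 57.07071 mL/hr = 0.5516224 hr

0.6 hours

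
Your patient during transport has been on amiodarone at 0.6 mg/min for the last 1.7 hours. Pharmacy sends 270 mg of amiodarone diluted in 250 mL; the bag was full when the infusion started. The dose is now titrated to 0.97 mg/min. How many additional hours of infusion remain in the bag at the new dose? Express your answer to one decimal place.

3.6 hours

Initial rate:
0.6 mg/min × 60 min/hr = 36 mg/hr
Concentration = 270 mg ÷ 250 mL = 1.08 mg/mL
Rate = 36 mg/hr ÷ 1.08 mg/mL = 33.33333 mL/hr
Volume infused so far = 33.33333 mL/hr × 1.7 hr = 56.66667 mL
Volume remaining = 250 − 56.66667 = 193.3333 mL
New rate:
0.97 mg/min × 60 min/hr = 58.2 mg/hr
Rate = 58.2 mg/hr ÷ 1.08 mg/mL = 53.88889 mL/hr
Time remaining = 193.3333 mL ÷ 53.88889 mL/hr = 3.587629 hr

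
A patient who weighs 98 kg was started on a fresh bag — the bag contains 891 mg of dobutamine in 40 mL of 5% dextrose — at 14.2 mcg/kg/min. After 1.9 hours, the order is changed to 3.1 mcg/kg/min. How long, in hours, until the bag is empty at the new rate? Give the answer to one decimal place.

Initial rate:
Dose = 14.2 mcg/kg/min × 98 kg = 1391.6 mcg/min
1391.6 mcg/min × 60 min/hr = 83496 mcg/hr
Concentration = 891 mg ÷ 40 mL = 22.275 mg/mL = 22275 mcg/mL
Rate = 83496 mcg/hr ÷ 22275 mcg/mL = 3.748418 mL/hr
Volume infused so far = 3.748418 mL/hr × 1.9 hr = 7.121993 mL
Volume remaining = 40 − 7.121993 = 32.87801 mL
New rate:
Dose = 3.1 mcg/kg/min × 98 kg = 303.8 mcg/min
303.8 mcg/min × 60 min/hr = 18228 mcg/hr
Rate = 18228 mcg/hr ÷ 22275 mcg/mL = 0.8183165 mL/hr
Time remaining = 32.87801 mL ÷ 0.8183165 mL/hr = 40.17762 hr

40.2 hours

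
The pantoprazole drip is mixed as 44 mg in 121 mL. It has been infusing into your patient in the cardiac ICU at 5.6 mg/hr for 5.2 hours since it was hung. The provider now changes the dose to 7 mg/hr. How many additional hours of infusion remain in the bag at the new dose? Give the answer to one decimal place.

2.1 hours

Initial rate:
Concentration = 44 mg ÷ 121 mL = 0.3636364 mg/mL
Rate = 5.6 mg/hr ÷ 0.3636364 mg/mL = 15.4 mL/hr
Volume infused so far = 15.4 mL/hr × 5.2 hr = 80.08 mL
Volume remaining = 121 − 80.08 = 40.92 mL
New rate:
Rate = 7 mg/hr ÷ 0.3636364 mg/mL = 19.25 mL/hr
Time remaining = 40.92 mL ÷ 19.25 mL/hr = 2.125714 hr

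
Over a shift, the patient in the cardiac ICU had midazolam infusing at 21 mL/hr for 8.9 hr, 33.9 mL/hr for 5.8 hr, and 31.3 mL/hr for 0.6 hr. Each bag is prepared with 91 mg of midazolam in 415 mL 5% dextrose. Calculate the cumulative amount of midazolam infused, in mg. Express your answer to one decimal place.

88.2 mg

Concentration = 91 mg ÷ 415 mL = 0.2192771 mg/mL
Stage 1: 21 mL/hr × 8.9 hr = 186.9 mL → 186.9 mL × 0.2192771 mg/mL = 40.98289 mg
Stage 2: 33.9 mL/hr × 5.8 hr = 196.62 mL → 196.62 mL × 0.2192771 mg/mL = 43.11427 mg
Stage 3: 31.3 mL/hr × 0.6 hr = 18.78 mL → 18.78 mL × 0.2192771 mg/mL = 4.118024 mg
Total = 40.98289 + 43.11427 + 4.118024 = 88.21518 mg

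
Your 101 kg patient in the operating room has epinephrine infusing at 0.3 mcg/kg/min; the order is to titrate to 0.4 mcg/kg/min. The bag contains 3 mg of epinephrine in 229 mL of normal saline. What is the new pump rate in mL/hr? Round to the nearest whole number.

Dose = 0.4 mcg/kg/min × 101 kg = 40.4 mcg/min
40.4 mcg/min × 60 min/hr = 2424 mcg/hr
Concentration = 3 mg ÷ 229 mL = 0.01310044 mg/mL = 13.10044 mcg/mL
Rate = 2424 mcg/hr ÷ 13.10044 mcg/mL = 185.032 mL/hr

185 mL/hr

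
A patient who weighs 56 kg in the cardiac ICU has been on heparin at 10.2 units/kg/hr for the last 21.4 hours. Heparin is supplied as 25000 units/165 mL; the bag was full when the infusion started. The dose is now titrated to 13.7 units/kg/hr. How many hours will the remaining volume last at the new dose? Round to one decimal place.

16.7 hours

Initial rate:
Dose = 10.2 units/kg/hr × 56 kg = 571.2 units/hr
Concentration = 25000 units ÷ 165 mL = 151.5152 units/mL
Rate = 571.2 units/hr ÷ 151.5152 units/mL = 3.76992 mL/hr
Volume infused so far = 3.76992 mL/hr × 21.4 hr = 80.67629 mL
Volume remaining = 165 − 80.67629 = 84.32371 mL
New rate:
Dose = 13.7 units/kg/hr × 56 kg = 767.2 units/hr
Rate = 767.2 units/hr ÷ 151.5152 units/mL = 5.06352 mL/hr
Time remaining = 84.32371 mL ÷ 5.06352 mL/hr = 16.65318 hr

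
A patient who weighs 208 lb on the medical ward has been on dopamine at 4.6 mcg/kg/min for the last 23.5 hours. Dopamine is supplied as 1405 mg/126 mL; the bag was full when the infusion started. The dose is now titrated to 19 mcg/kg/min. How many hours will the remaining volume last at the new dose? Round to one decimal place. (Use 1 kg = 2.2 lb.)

7.3 hours

Initial rate:
Weight = 208 lb ÷ 2.2 lb/kg = 94.54545 kg
Dose = 4.6 mcg/kg/min × 94.54545 kg = 434.9091 mcg/min
434.9091 mcg/min × 60 min/hr = 26094.55 mcg/hr
Concentration = 1405 mg ÷ 126 mL = 11.15079 mg/mL = 11150.79 mcg/mL
Rate = 26094.55 mcg/hr ÷ 11150.79 mcg/mL = 2.340151 mL/hr
Volume infused so far = 2.340151 mL/hr × 23.5 hr = 54.99356 mL
Volume remaining = 126 − 54.99356 = 71.00644 mL
New rate:
Dose = 19 mcg/kg/min × 94.54545 kg = 1796.364 mcg/min
1796.364 mcg/min × 60 min/hr = 107781.8 mcg/hr
Rate = 107781.8 mcg/hr ÷ 11150.79 mcg/mL = 9.665843 mL/hr
Time remaining = 71.00644 mL ÷ 9.665843 mL/hr = 7.34612 hr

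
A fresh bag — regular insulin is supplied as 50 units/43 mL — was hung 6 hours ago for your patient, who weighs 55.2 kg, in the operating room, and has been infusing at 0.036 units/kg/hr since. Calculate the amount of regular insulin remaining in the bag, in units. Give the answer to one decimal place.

Dose = 0.036 units/kg/hr × 55.2 kg = 1.9872 units/hr
Concentration = 50 units ÷ 43 mL = 1.162791 units/mL
Rate = 1.9872 units/hr ÷ 1.162791 units/mL = 1.708992 mL/hr
Volume infused = 1.708992 mL/hr × 6 hr = 10.25395 mL
Volume remaining = 43 − 10.25395 = 32.74605 mL
Drug remaining = 32.74605 mL × 1.162791 units/mL = 38.0768 units

38.1 units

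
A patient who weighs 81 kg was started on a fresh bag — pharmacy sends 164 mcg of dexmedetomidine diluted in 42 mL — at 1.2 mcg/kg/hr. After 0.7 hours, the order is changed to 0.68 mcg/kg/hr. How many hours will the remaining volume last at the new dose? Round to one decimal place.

1.7 hours

Initial rate:
Dose = 1.2 mcg/kg/hr × 81 kg = 97.2 mcg/hr
Concentration = 164 mcg ÷ 42 mL = 3.904762 mcg/mL
Rate = 97.2 mcg/hr ÷ 3.904762 mcg/mL = 24.89268 mL/hr
Volume infused so far = 24.89268 mL/hr × 0.7 hr = 17.42488 mL
Volume remaining = 42 − 17.42488 = 24.57512 mL
New rate:
Dose = 0.68 mcg/kg/hr × 81 kg = 55.08 mcg/hr
Rate = 55.08 mcg/hr ÷ 3.904762 mcg/mL = 14.10585 mL/hr
Time remaining = 24.57512 mL ÷ 14.10585 mL/hr = 1.742193 hr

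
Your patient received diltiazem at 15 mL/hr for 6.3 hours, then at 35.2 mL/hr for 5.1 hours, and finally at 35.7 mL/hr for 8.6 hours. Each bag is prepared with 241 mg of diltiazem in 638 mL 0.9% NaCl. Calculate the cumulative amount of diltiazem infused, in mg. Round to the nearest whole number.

219 mg

Concentration = 241 mg ÷ 638 mL = 0.3777429 mg/mL
Stage 1: 15 mL/hr × 6.3 hr = 94.5 mL → 94.5 mL × 0.3777429 mg/mL = 35.69671 mg
Stage 2: 35.2 mL/hr × 5.1 hr = 179.52 mL → 179.52 mL × 0.3777429 mg/mL = 67.81241 mg
Stage 3: 35.7 mL/hr × 8.6 hr = 307.02 mL → 307.02 mL × 0.3777429 mg/mL = 115.9746 mg
Total = 35.69671 + 67.81241 + 115.9746 = 219.4838 mg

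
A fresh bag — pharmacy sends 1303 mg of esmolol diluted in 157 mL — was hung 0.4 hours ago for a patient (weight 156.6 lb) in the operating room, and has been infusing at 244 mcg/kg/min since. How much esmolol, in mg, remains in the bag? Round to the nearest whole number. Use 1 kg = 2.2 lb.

886 mg

Weight = 156.6 lb ÷ 2.2 lb/kg = 71.18182 kg
Dose = 244 mcg/kg/min × 71.18182 kg = 17368.36 mcg/min
17368.36 mcg/min × 60 min/hr = 1042102 mcg/hr
Concentration = 1303 mg ÷ 157 mL = 8.299363 mg/mL = 8299.363 mcg/mL
Rate = 1042102 mcg/hr ÷ 8299.363 mcg/mL = 125.5641 mL/hr
Volume infused = 125.5641 mL/hr × 0.4 hr = 50.22563 mL
Volume remaining = 157 − 50.22563 = 106.7744 mL
Drug remaining = 106.7744 mL × 8299.363 mcg/mL = 886159.3 mcg = 886.1593 mg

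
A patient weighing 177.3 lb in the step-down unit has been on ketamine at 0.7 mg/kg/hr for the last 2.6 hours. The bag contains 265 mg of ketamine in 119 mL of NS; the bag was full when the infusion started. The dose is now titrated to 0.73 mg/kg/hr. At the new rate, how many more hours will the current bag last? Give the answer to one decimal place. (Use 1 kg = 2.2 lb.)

2.0 hours

Initial rate:
Weight = 177.3 lb ÷ 2.2 lb/kg = 80.59091 kg
Dose = 0.7 mg/kg/hr × 80.59091 kg = 56.41364 mg/hr
Concentration = 265 mg ÷ 119 mL = 2.226891 mg/mL
Rate = 56.41364 mg/hr ÷ 2.226891 mg/mL = 25.33292 mL/hr
Volume infused so far = 25.33292 mL/hr × 2.6 hr = 65.86558 mL
Volume remaining = 119 − 65.86558 = 53.13442 mL
New rate:
Dose = 0.73 mg/kg/hr × 80.59091 kg = 58.83136 mg/hr
Rate = 58.83136 mg/hr ÷ 2.226891 mg/mL = 26.41861 mL/hr
Time remaining = 53.13442 mL ÷ 26.41861 mL/hr = 2.011249 hr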